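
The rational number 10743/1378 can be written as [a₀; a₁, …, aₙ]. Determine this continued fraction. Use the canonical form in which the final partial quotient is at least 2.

Run the Euclidean algorithm, recording each quotient:
⌊10743/1378⌋ = 7, remainder 1097
⌊1378/1097⌋ = 1, remainder 281
⌊1097/281⌋ = 3, remainder 254
⌊281/254⌋ = 1, remainder 27
⌊254/27⌋ = 9, remainder 11
⌊27/11⌋ = 2, remainder 5
⌊11/5⌋ = 2, remainder 1
⌊5/1⌋ = 5, remainder 0

[7; 1, 3, 1, 9, 2, 2, 5]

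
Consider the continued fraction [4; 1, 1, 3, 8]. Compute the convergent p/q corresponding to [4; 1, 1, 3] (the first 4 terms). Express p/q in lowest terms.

Starting at the tail and folding back:
Start with 3.
1 + 1/(3/1) = 1 + 1/3 = 4/3
1 + 1/(4/3) = 1 + 3/4 = 7/4
4 + 1/(7/4) = 4 + 4/7 = 32/7

32/7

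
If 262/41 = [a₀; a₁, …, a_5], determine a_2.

1

⌊262/41⌋ = 6, remainder 16
⌊41/16⌋ = 2, remainder 9
⌊16/9⌋ = 1, remainder 7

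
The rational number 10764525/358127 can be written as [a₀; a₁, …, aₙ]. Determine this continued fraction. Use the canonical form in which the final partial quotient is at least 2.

[30; 17, 3, 2, 7, 2, 15, 12]

Apply division with remainder until the remainder is 0:
10764525 ÷ 358127 → quotient 30, remainder 20715
358127 ÷ 20715 → quotient 17, remainder 5972
20715 ÷ 5972 → quotient 3, remainder 2799
5972 ÷ 2799 → quotient 2, remainder 374
2799 ÷ 374 → quotient 7, remainder 181
374 ÷ 181 → quotient 2, remainder 12
181 ÷ 12 → quotient 15, remainder 1
12 ÷ 1 → quotient 12, remainder 0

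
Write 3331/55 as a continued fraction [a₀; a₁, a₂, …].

[60; 1, 1, 3, 2, 3]

3331 = 60·55 + 31, so a_0 = 60
55 = 1·31 + 24, so a_1 = 1
31 = 1·24 + 7, so a_2 = 1
24 = 3·7 + 3, so a_3 = 3
7 = 2·3 + 1, so a_4 = 2
3 = 3·1 + 0, so a_5 = 3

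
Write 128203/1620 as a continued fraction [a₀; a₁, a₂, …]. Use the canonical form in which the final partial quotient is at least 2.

128203 ÷ 1620 → quotient 79, remainder 223
1620 ÷ 223 → quotient 7, remainder 59
223 ÷ 59 → quotient 3, remainder 46
59 ÷ 46 → quotient 1, remainder 13
46 ÷ 13 → quotient 3, remainder 7
13 ÷ 7 → quotient 1, remainder 6
7 ÷ 6 → quotient 1, remainder 1
6 ÷ 1 → quotient 6, remainder 0

[79; 7, 3, 1, 3, 1, 1, 6]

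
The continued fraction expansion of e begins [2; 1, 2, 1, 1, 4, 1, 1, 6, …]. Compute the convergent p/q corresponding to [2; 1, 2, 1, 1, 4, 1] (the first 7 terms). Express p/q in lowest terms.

106/39

Start with 1.
4 + 1/(1/1) = 4 + 1/1 = 5/1
1 + 1/(5/1) = 1 + 1/5 = 6/5
1 + 1/(6/5) = 1 + 5/6 = 11/6
2 + 1/(11/6) = 2 + 6/11 = 28/11
1 + 1/(28/11) = 1 + 11/28 = 39/28
2 + 1/(39/28) = 2 + 28/39 = 106/39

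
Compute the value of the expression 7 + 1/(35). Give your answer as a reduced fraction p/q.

Start with 35.
7 + 1/(35/1) = 7 + 1/35 = 246/35

246/35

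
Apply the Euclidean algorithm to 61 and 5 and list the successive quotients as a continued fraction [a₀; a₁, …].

Repeatedly divide and take the remainder:
⌊61/5⌋ = 12, remainder 1
⌊5/1⌋ = 5, remainder 0

[12; 5]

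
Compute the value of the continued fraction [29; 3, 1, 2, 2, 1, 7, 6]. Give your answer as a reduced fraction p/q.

51135/1747

Start with 6.
7 + 1/(6/1) = 7 + 1/6 = 43/6
1 + 1/(43/6) = 1 + 6/43 = 49/43
2 + 1/(49/43) = 2 + 43/49 = 141/49
2 + 1/(141/49) = 2 + 49/141 = 331/141
1 + 1/(331/141) = 1 + 141/331 = 472/331
3 + 1/(472/331) = 3 + 331/472 = 1747/472
29 + 1/(1747/472) = 29 + 472/1747 = 51135/1747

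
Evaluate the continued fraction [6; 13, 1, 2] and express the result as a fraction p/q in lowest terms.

Build up convergents one term at a time:
a_0 = 6: 6/1
a_1 = 13: 79/13
a_2 = 1: 85/14
a_3 = 2: 249/41

249/41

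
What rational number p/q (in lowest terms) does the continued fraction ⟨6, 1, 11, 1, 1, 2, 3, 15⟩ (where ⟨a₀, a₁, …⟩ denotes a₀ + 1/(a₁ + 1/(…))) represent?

Build up convergents one term at a time:
a_0 = 6: 6/1
a_1 = 1: 7/1
a_2 = 11: 83/12
a_3 = 1: 90/13
a_4 = 1: 173/25
a_5 = 2: 436/63
a_6 = 3: 1481/214
a_7 = 15: 22651/3273

22651/3273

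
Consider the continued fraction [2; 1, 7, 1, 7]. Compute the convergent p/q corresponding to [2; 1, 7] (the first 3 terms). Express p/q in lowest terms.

23/8

Collapse the nested fraction from the inside out:
Start with 7.
1 + 1/(7/1) = 1 + 1/7 = 8/7
2 + 1/(8/7) = 2 + 7/8 = 23/8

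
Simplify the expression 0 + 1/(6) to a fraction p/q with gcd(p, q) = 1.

1/6

Start with 6.
0 + 1/(6/1) = 0 + 1/6 = 1/6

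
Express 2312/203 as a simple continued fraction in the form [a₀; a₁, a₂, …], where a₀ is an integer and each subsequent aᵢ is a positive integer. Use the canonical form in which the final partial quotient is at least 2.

[11; 2, 1, 1, 3, 11]

⌊2312/203⌋ = 11, remainder 79
⌊203/79⌋ = 2, remainder 45
⌊79/45⌋ = 1, remainder 34
⌊45/34⌋ = 1, remainder 11
⌊34/11⌋ = 3, remainder 1
⌊11/1⌋ = 11, remainder 0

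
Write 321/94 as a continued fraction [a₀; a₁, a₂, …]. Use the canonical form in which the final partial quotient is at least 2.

[3; 2, 2, 2, 3, 2]

Run the Euclidean algorithm, recording each quotient:
321 = 3·94 + 39, so a_0 = 3
94 = 2·39 + 16, so a_1 = 2
39 = 2·16 + 7, so a_2 = 2
16 = 2·7 + 2, so a_3 = 2
7 = 3·2 + 1, so a_4 = 3
2 = 2·1 + 0, so a_5 = 2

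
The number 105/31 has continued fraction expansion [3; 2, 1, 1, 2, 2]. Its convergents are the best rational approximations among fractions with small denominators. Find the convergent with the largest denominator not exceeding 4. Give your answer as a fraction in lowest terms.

10/3

a_0 = 3: 3/1  (≤ bound)
a_1 = 2: 7/2  (≤ bound)
a_2 = 1: 10/3  (≤ bound)
a_3 = 1: 17/5  (> 4, stop)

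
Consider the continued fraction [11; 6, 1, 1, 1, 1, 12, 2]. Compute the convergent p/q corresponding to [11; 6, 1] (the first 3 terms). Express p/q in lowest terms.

78/7

Start with 1.
6 + 1/(1/1) = 6 + 1/1 = 7/1
11 + 1/(7/1) = 11 + 1/7 = 78/7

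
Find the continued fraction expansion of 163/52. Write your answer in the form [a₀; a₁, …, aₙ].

163 ÷ 52 → quotient 3, remainder 7
52 ÷ 7 → quotient 7, remainder 3
7 ÷ 3 → quotient 2, remainder 1
3 ÷ 1 → quotient 3, remainder 0

[3; 7, 2, 3]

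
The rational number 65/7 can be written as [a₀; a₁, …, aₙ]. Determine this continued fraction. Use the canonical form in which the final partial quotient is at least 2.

Run the Euclidean algorithm, recording each quotient:
65 ÷ 7 → quotient 9, remainder 2
7 ÷ 2 → quotient 3, remainder 1
2 ÷ 1 → quotient 2, remainder 0

[9; 3, 2]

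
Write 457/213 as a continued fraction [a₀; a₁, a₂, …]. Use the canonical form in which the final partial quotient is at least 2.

457 = 2·213 + 31, so a_0 = 2
213 = 6·31 + 27, so a_1 = 6
31 = 1·27 + 4, so a_2 = 1
27 = 6·4 + 3, so a_3 = 6
4 = 1·3 + 1, so a_4 = 1
3 = 3·1 + 0, so a_5 = 3

[2; 6, 1, 6, 1, 3]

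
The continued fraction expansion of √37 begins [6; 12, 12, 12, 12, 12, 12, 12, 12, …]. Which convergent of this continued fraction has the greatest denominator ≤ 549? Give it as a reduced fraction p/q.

882/145

List convergents until the denominator exceeds the bound:
a_0 = 6: 6/1  (≤ bound)
a_1 = 12: 73/12  (≤ bound)
a_2 = 12: 882/145  (≤ bound)
a_3 = 12: 10657/1752  (> 549, stop)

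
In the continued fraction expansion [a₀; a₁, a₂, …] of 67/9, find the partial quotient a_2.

4

67 ÷ 9 → quotient 7, remainder 4
9 ÷ 4 → quotient 2, remainder 1
4 ÷ 1 → quotient 4, remainder 0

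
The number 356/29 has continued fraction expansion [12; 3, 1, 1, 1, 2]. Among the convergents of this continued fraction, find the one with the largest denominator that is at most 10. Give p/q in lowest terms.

a_0 = 12: 12/1  (≤ bound)
a_1 = 3: 37/3  (≤ bound)
a_2 = 1: 49/4  (≤ bound)
a_3 = 1: 86/7  (≤ bound)
a_4 = 1: 135/11  (> 10, stop)

86/7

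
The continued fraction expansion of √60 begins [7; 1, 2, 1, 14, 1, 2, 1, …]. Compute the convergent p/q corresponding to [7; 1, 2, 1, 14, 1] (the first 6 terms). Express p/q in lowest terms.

Work from the innermost term outward:
Start with 1.
14 + 1/(1/1) = 14 + 1/1 = 15/1
1 + 1/(15/1) = 1 + 1/15 = 16/15
2 + 1/(16/15) = 2 + 15/16 = 47/16
1 + 1/(47/16) = 1 + 16/47 = 63/47
7 + 1/(63/47) = 7 + 47/63 = 488/63

488/63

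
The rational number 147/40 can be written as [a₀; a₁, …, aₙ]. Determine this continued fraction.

[3; 1, 2, 13]

147 ÷ 40 → quotient 3, remainder 27
40 ÷ 27 → quotient 1, remainder 13
27 ÷ 13 → quotient 2, remainder 1
13 ÷ 1 → quotient 13, remainder 0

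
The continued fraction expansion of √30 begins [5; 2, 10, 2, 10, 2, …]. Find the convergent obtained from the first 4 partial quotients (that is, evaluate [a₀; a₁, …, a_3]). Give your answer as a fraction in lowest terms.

241/44

Start with 2.
10 + 1/(2/1) = 10 + 1/2 = 21/2
2 + 1/(21/2) = 2 + 2/21 = 44/21
5 + 1/(44/21) = 5 + 21/44 = 241/44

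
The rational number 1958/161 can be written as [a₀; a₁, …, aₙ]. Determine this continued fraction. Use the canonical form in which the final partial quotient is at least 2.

1958 = 12·161 + 26, so a_0 = 12
161 = 6·26 + 5, so a_1 = 6
26 = 5·5 + 1, so a_2 = 5
5 = 5·1 + 0, so a_3 = 5

[12; 6, 5, 5]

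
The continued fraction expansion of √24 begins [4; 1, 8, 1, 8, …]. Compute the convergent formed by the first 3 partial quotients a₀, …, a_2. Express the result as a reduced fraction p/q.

44/9

Build up convergents one term at a time:
a_0 = 4: 4/1
a_1 = 1: 5/1
a_2 = 8: 44/9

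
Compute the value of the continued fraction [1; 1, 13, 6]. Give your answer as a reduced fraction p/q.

164/85

Work from the innermost term outward:
Start with 6.
13 + 1/(6/1) = 13 + 1/6 = 79/6
1 + 1/(79/6) = 1 + 6/79 = 85/79
1 + 1/(85/79) = 1 + 79/85 = 164/85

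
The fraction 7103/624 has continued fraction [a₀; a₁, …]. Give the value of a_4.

1

Run the Euclidean algorithm, recording each quotient:
7103 = 11·624 + 239, so a_0 = 11
624 = 2·239 + 146, so a_1 = 2
239 = 1·146 + 93, so a_2 = 1
146 = 1·93 + 53, so a_3 = 1
93 = 1·53 + 40, so a_4 = 1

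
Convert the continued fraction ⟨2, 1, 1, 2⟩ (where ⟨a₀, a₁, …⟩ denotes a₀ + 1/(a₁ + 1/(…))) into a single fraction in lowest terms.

Use the convergent recurrence hₖ = aₖ·hₖ₋₁ + hₖ₋₂ (and likewise for the denominators kₖ):
a_0 = 2: 2/1
a_1 = 1: 3/1
a_2 = 1: 5/2
a_3 = 2: 13/5

13/5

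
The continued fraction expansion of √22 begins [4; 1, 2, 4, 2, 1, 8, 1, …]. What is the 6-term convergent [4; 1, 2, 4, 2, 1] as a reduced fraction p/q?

197/42

a_0 = 4: 4/1
a_1 = 1: 5/1
a_2 = 2: 14/3
a_3 = 4: 61/13
a_4 = 2: 136/29
a_5 = 1: 197/42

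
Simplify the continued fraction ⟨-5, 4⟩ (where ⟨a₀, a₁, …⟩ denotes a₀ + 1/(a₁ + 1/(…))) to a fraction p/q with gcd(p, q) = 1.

Starting at the tail and folding back:
Start with 4.
-5 + 1/(4/1) = -5 + 1/4 = -19/4

-19/4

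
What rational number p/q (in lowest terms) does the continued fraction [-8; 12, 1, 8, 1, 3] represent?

-3985/503

Collapse the nested fraction from the inside out:
Start with 3.
1 + 1/(3/1) = 1 + 1/3 = 4/3
8 + 1/(4/3) = 8 + 3/4 = 35/4
1 + 1/(35/4) = 1 + 4/35 = 39/35
12 + 1/(39/35) = 12 + 35/39 = 503/39
-8 + 1/(503/39) = -8 + 39/503 = -3985/503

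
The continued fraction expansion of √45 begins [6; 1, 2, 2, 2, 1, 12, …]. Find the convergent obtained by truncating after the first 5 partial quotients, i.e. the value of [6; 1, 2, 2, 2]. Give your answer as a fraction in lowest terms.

Start with 2.
2 + 1/(2/1) = 2 + 1/2 = 5/2
2 + 1/(5/2) = 2 + 2/5 = 12/5
1 + 1/(12/5) = 1 + 5/12 = 17/12
6 + 1/(17/12) = 6 + 12/17 = 114/17

114/17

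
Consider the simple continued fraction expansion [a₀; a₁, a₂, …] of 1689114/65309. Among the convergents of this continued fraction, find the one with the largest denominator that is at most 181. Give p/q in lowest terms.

a_0 = 25: 25/1  (≤ bound)
a_1 = 1: 26/1  (≤ bound)
a_2 = 6: 181/7  (≤ bound)
a_3 = 3: 569/22  (≤ bound)
a_4 = 9: 5302/205  (> 181, stop)

569/22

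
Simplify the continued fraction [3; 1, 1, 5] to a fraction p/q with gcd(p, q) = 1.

a_0 = 3: 3/1
a_1 = 1: 4/1
a_2 = 1: 7/2
a_3 = 5: 39/11

39/11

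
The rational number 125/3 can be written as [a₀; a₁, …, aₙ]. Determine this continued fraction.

[41; 1, 2]

Apply division with remainder until the remainder is 0:
125 = 41·3 + 2, so a_0 = 41
3 = 1·2 + 1, so a_1 = 1
2 = 2·1 + 0, so a_2 = 2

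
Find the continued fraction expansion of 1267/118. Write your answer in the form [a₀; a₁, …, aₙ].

1267 ÷ 118 → quotient 10, remainder 87
118 ÷ 87 → quotient 1, remainder 31
87 ÷ 31 → quotient 2, remainder 25
31 ÷ 25 → quotient 1, remainder 6
25 ÷ 6 → quotient 4, remainder 1
6 ÷ 1 → quotient 6, remainder 0

[10; 1, 2, 1, 4, 6]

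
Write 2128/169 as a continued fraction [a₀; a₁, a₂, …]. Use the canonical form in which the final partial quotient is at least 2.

[12; 1, 1, 2, 4, 2, 3]

Run the Euclidean algorithm, recording each quotient:
⌊2128/169⌋ = 12, remainder 100
⌊169/100⌋ = 1, remainder 69
⌊100/69⌋ = 1, remainder 31
⌊69/31⌋ = 2, remainder 7
⌊31/7⌋ = 4, remainder 3
⌊7/3⌋ = 2, remainder 1
⌊3/1⌋ = 3, remainder 0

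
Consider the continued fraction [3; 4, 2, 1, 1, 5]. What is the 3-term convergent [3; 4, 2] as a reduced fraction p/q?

Start with 2.
4 + 1/(2/1) = 4 + 1/2 = 9/2
3 + 1/(9/2) = 3 + 2/9 = 29/9

29/9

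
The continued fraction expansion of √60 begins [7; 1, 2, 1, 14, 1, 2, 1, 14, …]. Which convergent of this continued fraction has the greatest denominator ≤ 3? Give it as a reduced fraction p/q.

List convergents until the denominator exceeds the bound:
a_0 = 7: 7/1  (≤ bound)
a_1 = 1: 8/1  (≤ bound)
a_2 = 2: 23/3  (≤ bound)
a_3 = 1: 31/4  (> 3, stop)

23/3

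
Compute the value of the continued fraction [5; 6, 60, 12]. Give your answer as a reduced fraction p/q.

22411/4338

Start with 12.
60 + 1/(12/1) = 60 + 1/12 = 721/12
6 + 1/(721/12) = 6 + 12/721 = 4338/721
5 + 1/(4338/721) = 5 + 721/4338 = 22411/4338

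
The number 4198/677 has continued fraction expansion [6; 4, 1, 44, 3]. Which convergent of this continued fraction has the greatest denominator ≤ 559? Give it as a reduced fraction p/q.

1389/224

List convergents until the denominator exceeds the bound:
a_0 = 6: 6/1  (≤ bound)
a_1 = 4: 25/4  (≤ bound)
a_2 = 1: 31/5  (≤ bound)
a_3 = 44: 1389/224  (≤ bound)
a_4 = 3: 4198/677  (> 559, stop)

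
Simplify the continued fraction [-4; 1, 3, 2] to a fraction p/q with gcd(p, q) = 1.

-29/9

Start with 2.
3 + 1/(2/1) = 3 + 1/2 = 7/2
1 + 1/(7/2) = 1 + 2/7 = 9/7
-4 + 1/(9/7) = -4 + 7/9 = -29/9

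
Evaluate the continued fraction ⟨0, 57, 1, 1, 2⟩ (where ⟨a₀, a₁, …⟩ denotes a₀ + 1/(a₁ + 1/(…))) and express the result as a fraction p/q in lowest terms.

Starting at the tail and folding back:
Start with 2.
1 + 1/(2/1) = 1 + 1/2 = 3/2
1 + 1/(3/2) = 1 + 2/3 = 5/3
57 + 1/(5/3) = 57 + 3/5 = 288/5
0 + 1/(288/5) = 0 + 5/288 = 5/288

5/288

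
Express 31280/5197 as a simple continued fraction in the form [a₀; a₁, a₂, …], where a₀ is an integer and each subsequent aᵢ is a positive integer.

[6; 53, 32, 1, 2]

⌊31280/5197⌋ = 6, remainder 98
⌊5197/98⌋ = 53, remainder 3
⌊98/3⌋ = 32, remainder 2
⌊3/2⌋ = 1, remainder 1
⌊2/1⌋ = 2, remainder 0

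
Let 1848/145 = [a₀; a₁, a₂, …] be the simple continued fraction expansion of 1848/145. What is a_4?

11

Repeatedly divide and take the remainder:
1848 = 12·145 + 108, so a_0 = 12
145 = 1·108 + 37, so a_1 = 1
108 = 2·37 + 34, so a_2 = 2
37 = 1·34 + 3, so a_3 = 1
34 = 11·3 + 1, so a_4 = 11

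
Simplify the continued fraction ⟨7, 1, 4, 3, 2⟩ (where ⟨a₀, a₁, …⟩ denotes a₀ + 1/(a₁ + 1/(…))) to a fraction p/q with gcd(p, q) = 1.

289/37

a_0 = 7: 7/1
a_1 = 1: 8/1
a_2 = 4: 39/5
a_3 = 3: 125/16
a_4 = 2: 289/37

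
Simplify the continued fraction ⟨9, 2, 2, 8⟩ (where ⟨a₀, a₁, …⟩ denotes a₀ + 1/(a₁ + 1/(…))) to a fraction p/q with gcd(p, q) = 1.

395/42

a_0 = 9: 9/1
a_1 = 2: 19/2
a_2 = 2: 47/5
a_3 = 8: 395/42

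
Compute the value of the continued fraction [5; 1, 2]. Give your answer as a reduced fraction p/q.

17/3

a_0 = 5: 5/1
a_1 = 1: 6/1
a_2 = 2: 17/3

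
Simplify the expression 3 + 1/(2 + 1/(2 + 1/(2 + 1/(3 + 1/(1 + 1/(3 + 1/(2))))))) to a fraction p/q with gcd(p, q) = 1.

1547/453

Use the convergent recurrence hₖ = aₖ·hₖ₋₁ + hₖ₋₂ (and likewise for the denominators kₖ):
a_0 = 3: 3/1
a_1 = 2: 7/2
a_2 = 2: 17/5
a_3 = 2: 41/12
a_4 = 3: 140/41
a_5 = 1: 181/53
a_6 = 3: 683/200
a_7 = 2: 1547/453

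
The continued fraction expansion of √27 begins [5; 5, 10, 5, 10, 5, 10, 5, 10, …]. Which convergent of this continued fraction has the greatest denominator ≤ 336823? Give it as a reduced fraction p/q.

716035/137801

List convergents until the denominator exceeds the bound:
a_0 = 5: 5/1  (≤ bound)
a_1 = 5: 26/5  (≤ bound)
a_2 = 10: 265/51  (≤ bound)
a_3 = 5: 1351/260  (≤ bound)
a_4 = 10: 13775/2651  (≤ bound)
a_5 = 5: 70226/13515  (≤ bound)
a_6 = 10: 716035/137801  (≤ bound)
a_7 = 5: 3650401/702520  (> 336823, stop)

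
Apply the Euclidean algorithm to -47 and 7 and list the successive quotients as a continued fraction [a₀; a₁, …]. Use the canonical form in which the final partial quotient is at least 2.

-47 ÷ 7 → quotient -7, remainder 2
7 ÷ 2 → quotient 3, remainder 1
2 ÷ 1 → quotient 2, remainder 0

[-7; 3, 2]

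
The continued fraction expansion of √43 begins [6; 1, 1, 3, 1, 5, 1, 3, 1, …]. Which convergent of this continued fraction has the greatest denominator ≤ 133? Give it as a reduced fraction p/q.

a_0 = 6: 6/1  (≤ bound)
a_1 = 1: 7/1  (≤ bound)
a_2 = 1: 13/2  (≤ bound)
a_3 = 3: 46/7  (≤ bound)
a_4 = 1: 59/9  (≤ bound)
a_5 = 5: 341/52  (≤ bound)
a_6 = 1: 400/61  (≤ bound)
a_7 = 3: 1541/235  (> 133, stop)

400/61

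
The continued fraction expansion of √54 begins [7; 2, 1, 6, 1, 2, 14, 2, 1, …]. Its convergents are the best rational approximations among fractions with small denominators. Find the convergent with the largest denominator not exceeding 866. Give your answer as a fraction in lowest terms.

485/66

a_0 = 7: 7/1  (≤ bound)
a_1 = 2: 15/2  (≤ bound)
a_2 = 1: 22/3  (≤ bound)
a_3 = 6: 147/20  (≤ bound)
a_4 = 1: 169/23  (≤ bound)
a_5 = 2: 485/66  (≤ bound)
a_6 = 14: 6959/947  (> 866, stop)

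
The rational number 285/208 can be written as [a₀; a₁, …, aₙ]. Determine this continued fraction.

[1; 2, 1, 2, 2, 1, 7]

Apply division with remainder until the remainder is 0:
285 = 1·208 + 77, so a_0 = 1
208 = 2·77 + 54, so a_1 = 2
77 = 1·54 + 23, so a_2 = 1
54 = 2·23 + 8, so a_3 = 2
23 = 2·8 + 7, so a_4 = 2
8 = 1·7 + 1, so a_5 = 1
7 = 7·1 + 0, so a_6 = 7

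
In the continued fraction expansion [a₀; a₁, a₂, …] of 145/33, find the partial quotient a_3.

1

Repeatedly divide and take the remainder:
⌊145/33⌋ = 4, remainder 13
⌊33/13⌋ = 2, remainder 7
⌊13/7⌋ = 1, remainder 6
⌊7/6⌋ = 1, remainder 1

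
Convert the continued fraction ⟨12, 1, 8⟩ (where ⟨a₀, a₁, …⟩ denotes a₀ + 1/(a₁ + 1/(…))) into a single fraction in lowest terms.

116/9

Starting at the tail and folding back:
Start with 8.
1 + 1/(8/1) = 1 + 1/8 = 9/8
12 + 1/(9/8) = 12 + 8/9 = 116/9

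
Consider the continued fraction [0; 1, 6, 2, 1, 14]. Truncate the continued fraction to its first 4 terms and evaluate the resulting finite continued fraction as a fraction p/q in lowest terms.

Use the convergent recurrence hₖ = aₖ·hₖ₋₁ + hₖ₋₂ (and likewise for the denominators kₖ):
a_0 = 0: 0/1
a_1 = 1: 1/1
a_2 = 6: 6/7
a_3 = 2: 13/15

13/15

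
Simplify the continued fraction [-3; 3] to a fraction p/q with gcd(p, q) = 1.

Collapse the nested fraction from the inside out:
Start with 3.
-3 + 1/(3/1) = -3 + 1/3 = -8/3

-8/3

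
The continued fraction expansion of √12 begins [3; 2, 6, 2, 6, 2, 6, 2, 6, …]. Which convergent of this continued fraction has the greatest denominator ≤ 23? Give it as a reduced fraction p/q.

a_0 = 3: 3/1  (≤ bound)
a_1 = 2: 7/2  (≤ bound)
a_2 = 6: 45/13  (≤ bound)
a_3 = 2: 97/28  (> 23, stop)

45/13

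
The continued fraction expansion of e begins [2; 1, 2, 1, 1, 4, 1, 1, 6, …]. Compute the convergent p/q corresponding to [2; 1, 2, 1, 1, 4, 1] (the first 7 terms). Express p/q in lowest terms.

Start with 1.
4 + 1/(1/1) = 4 + 1/1 = 5/1
1 + 1/(5/1) = 1 + 1/5 = 6/5
1 + 1/(6/5) = 1 + 5/6 = 11/6
2 + 1/(11/6) = 2 + 6/11 = 28/11
1 + 1/(28/11) = 1 + 11/28 = 39/28
2 + 1/(39/28) = 2 + 28/39 = 106/39

106/39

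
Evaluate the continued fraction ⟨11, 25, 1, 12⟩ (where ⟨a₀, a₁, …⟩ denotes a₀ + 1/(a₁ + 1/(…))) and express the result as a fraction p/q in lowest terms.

3720/337

Use the convergent recurrence hₖ = aₖ·hₖ₋₁ + hₖ₋₂ (and likewise for the denominators kₖ):
a_0 = 11: 11/1
a_1 = 25: 276/25
a_2 = 1: 287/26
a_3 = 12: 3720/337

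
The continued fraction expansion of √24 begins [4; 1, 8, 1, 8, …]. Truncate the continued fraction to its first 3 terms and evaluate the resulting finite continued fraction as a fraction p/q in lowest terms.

44/9

Build up convergents one term at a time:
a_0 = 4: 4/1
a_1 = 1: 5/1
a_2 = 8: 44/9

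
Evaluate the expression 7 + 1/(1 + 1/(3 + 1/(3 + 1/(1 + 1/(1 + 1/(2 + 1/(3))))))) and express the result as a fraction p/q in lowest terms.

2027/261

Use the convergent recurrence hₖ = aₖ·hₖ₋₁ + hₖ₋₂ (and likewise for the denominators kₖ):
a_0 = 7: 7/1
a_1 = 1: 8/1
a_2 = 3: 31/4
a_3 = 3: 101/13
a_4 = 1: 132/17
a_5 = 1: 233/30
a_6 = 2: 598/77
a_7 = 3: 2027/261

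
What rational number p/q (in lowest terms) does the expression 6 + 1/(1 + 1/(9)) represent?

69/10

a_0 = 6: 6/1
a_1 = 1: 7/1
a_2 = 9: 69/10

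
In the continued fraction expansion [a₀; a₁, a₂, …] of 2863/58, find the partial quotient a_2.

1

Repeatedly divide and take the remainder:
⌊2863/58⌋ = 49, remainder 21
⌊58/21⌋ = 2, remainder 16
⌊21/16⌋ = 1, remainder 5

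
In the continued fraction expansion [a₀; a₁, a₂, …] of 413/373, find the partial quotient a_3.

13

Apply division with remainder until the remainder is 0:
413 ÷ 373 → quotient 1, remainder 40
373 ÷ 40 → quotient 9, remainder 13
40 ÷ 13 → quotient 3, remainder 1
13 ÷ 1 → quotient 13, remainder 0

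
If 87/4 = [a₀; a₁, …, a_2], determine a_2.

3

87 = 21·4 + 3, so a_0 = 21
4 = 1·3 + 1, so a_1 = 1
3 = 3·1 + 0, so a_2 = 3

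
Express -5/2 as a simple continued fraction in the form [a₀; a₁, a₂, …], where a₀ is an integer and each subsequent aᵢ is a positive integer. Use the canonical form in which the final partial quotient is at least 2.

[-3; 2]

-5 ÷ 2 → quotient -3, remainder 1
2 ÷ 1 → quotient 2, remainder 0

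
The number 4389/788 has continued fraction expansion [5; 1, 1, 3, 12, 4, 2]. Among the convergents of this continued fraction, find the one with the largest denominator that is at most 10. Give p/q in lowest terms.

a_0 = 5: 5/1  (≤ bound)
a_1 = 1: 6/1  (≤ bound)
a_2 = 1: 11/2  (≤ bound)
a_3 = 3: 39/7  (≤ bound)
a_4 = 12: 479/86  (> 10, stop)

39/7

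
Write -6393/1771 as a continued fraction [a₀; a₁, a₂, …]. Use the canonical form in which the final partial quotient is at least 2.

[-4; 2, 1, 1, 3, 2, 8, 5]

Run the Euclidean algorithm, recording each quotient:
-6393 = -4·1771 + 691, so a_0 = -4
1771 = 2·691 + 389, so a_1 = 2
691 = 1·389 + 302, so a_2 = 1
389 = 1·302 + 87, so a_3 = 1
302 = 3·87 + 41, so a_4 = 3
87 = 2·41 + 5, so a_5 = 2
41 = 8·5 + 1, so a_6 = 8
5 = 5·1 + 0, so a_7 = 5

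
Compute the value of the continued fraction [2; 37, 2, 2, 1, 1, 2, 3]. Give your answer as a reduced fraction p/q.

Compute successive convergents:
a_0 = 2: 2/1
a_1 = 37: 75/37
a_2 = 2: 152/75
a_3 = 2: 379/187
a_4 = 1: 531/262
a_5 = 1: 910/449
a_6 = 2: 2351/1160
a_7 = 3: 7963/3929

7963/3929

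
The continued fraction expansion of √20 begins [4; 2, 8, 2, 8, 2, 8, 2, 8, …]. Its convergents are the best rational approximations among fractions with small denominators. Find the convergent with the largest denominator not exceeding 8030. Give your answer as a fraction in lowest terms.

List convergents until the denominator exceeds the bound:
a_0 = 4: 4/1  (≤ bound)
a_1 = 2: 9/2  (≤ bound)
a_2 = 8: 76/17  (≤ bound)
a_3 = 2: 161/36  (≤ bound)
a_4 = 8: 1364/305  (≤ bound)
a_5 = 2: 2889/646  (≤ bound)
a_6 = 8: 24476/5473  (≤ bound)
a_7 = 2: 51841/11592  (> 8030, stop)

24476/5473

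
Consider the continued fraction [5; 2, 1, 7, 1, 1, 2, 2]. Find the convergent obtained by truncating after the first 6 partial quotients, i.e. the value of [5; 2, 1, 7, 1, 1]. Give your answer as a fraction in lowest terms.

262/49

Start with 1.
1 + 1/(1/1) = 1 + 1/1 = 2/1
7 + 1/(2/1) = 7 + 1/2 = 15/2
1 + 1/(15/2) = 1 + 2/15 = 17/15
2 + 1/(17/15) = 2 + 15/17 = 49/17
5 + 1/(49/17) = 5 + 17/49 = 262/49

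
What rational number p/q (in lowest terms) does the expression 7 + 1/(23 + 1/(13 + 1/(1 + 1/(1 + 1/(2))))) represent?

11051/1569

Work from the innermost term outward:
Start with 2.
1 + 1/(2/1) = 1 + 1/2 = 3/2
1 + 1/(3/2) = 1 + 2/3 = 5/3
13 + 1/(5/3) = 13 + 3/5 = 68/5
23 + 1/(68/5) = 23 + 5/68 = 1569/68
7 + 1/(1569/68) = 7 + 68/1569 = 11051/1569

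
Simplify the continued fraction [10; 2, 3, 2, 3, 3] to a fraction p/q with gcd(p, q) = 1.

Start with 3.
3 + 1/(3/1) = 3 + 1/3 = 10/3
2 + 1/(10/3) = 2 + 3/10 = 23/10
3 + 1/(23/10) = 3 + 10/23 = 79/23
2 + 1/(79/23) = 2 + 23/79 = 181/79
10 + 1/(181/79) = 10 + 79/181 = 1889/181

1889/181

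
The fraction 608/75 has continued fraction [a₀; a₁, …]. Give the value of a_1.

Apply division with remainder until the remainder is 0:
⌊608/75⌋ = 8, remainder 8
⌊75/8⌋ = 9, remainder 3

9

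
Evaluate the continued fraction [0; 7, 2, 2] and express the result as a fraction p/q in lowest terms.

Start with 2.
2 + 1/(2/1) = 2 + 1/2 = 5/2
7 + 1/(5/2) = 7 + 2/5 = 37/5
0 + 1/(37/5) = 0 + 5/37 = 5/37

5/37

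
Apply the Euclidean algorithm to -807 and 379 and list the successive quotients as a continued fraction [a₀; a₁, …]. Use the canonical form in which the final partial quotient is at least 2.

[-3; 1, 6, 1, 2, 1, 3, 3]

-807 = -3·379 + 330, so a_0 = -3
379 = 1·330 + 49, so a_1 = 1
330 = 6·49 + 36, so a_2 = 6
49 = 1·36 + 13, so a_3 = 1
36 = 2·13 + 10, so a_4 = 2
13 = 1·10 + 3, so a_5 = 1
10 = 3·3 + 1, so a_6 = 3
3 = 3·1 + 0, so a_7 = 3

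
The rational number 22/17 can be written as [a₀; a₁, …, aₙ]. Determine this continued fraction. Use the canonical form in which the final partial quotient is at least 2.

[1; 3, 2, 2]

22 = 1·17 + 5, so a_0 = 1
17 = 3·5 + 2, so a_1 = 3
5 = 2·2 + 1, so a_2 = 2
2 = 2·1 + 0, so a_3 = 2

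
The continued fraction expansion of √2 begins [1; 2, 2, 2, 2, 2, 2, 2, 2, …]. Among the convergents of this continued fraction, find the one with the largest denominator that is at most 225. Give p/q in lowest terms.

239/169

a_0 = 1: 1/1  (≤ bound)
a_1 = 2: 3/2  (≤ bound)
a_2 = 2: 7/5  (≤ bound)
a_3 = 2: 17/12  (≤ bound)
a_4 = 2: 41/29  (≤ bound)
a_5 = 2: 99/70  (≤ bound)
a_6 = 2: 239/169  (≤ bound)
a_7 = 2: 577/408  (> 225, stop)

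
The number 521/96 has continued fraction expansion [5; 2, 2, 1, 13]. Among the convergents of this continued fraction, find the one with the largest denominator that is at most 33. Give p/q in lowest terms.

38/7

a_0 = 5: 5/1  (≤ bound)
a_1 = 2: 11/2  (≤ bound)
a_2 = 2: 27/5  (≤ bound)
a_3 = 1: 38/7  (≤ bound)
a_4 = 13: 521/96  (> 33, stop)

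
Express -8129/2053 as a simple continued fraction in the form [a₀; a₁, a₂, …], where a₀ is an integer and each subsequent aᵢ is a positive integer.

⌊-8129/2053⌋ = -4, remainder 83
⌊2053/83⌋ = 24, remainder 61
⌊83/61⌋ = 1, remainder 22
⌊61/22⌋ = 2, remainder 17
⌊22/17⌋ = 1, remainder 5
⌊17/5⌋ = 3, remainder 2
⌊5/2⌋ = 2, remainder 1
⌊2/1⌋ = 2, remainder 0

[-4; 24, 1, 2, 1, 3, 2, 2]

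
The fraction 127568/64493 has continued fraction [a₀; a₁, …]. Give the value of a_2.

127568 ÷ 64493 → quotient 1, remainder 63075
64493 ÷ 63075 → quotient 1, remainder 1418
63075 ÷ 1418 → quotient 44, remainder 683

44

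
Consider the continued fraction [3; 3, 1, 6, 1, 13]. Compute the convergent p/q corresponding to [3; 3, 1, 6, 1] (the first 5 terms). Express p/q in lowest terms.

Start with 1.
6 + 1/(1/1) = 6 + 1/1 = 7/1
1 + 1/(7/1) = 1 + 1/7 = 8/7
3 + 1/(8/7) = 3 + 7/8 = 31/8
3 + 1/(31/8) = 3 + 8/31 = 101/31

101/31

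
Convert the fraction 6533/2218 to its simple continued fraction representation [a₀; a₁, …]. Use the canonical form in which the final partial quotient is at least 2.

[2; 1, 17, 3, 40]

6533 ÷ 2218 → quotient 2, remainder 2097
2218 ÷ 2097 → quotient 1, remainder 121
2097 ÷ 121 → quotient 17, remainder 40
121 ÷ 40 → quotient 3, remainder 1
40 ÷ 1 → quotient 40, remainder 0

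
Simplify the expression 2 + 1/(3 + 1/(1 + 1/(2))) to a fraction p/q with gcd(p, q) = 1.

a_0 = 2: 2/1
a_1 = 3: 7/3
a_2 = 1: 9/4
a_3 = 2: 25/11

25/11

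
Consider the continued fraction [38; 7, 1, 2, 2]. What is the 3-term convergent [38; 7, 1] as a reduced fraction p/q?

305/8

Use the convergent recurrence hₖ = aₖ·hₖ₋₁ + hₖ₋₂ (and likewise for the denominators kₖ):
a_0 = 38: 38/1
a_1 = 7: 267/7
a_2 = 1: 305/8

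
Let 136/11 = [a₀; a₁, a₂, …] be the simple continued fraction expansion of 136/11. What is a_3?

3

136 ÷ 11 → quotient 12, remainder 4
11 ÷ 4 → quotient 2, remainder 3
4 ÷ 3 → quotient 1, remainder 1
3 ÷ 1 → quotient 3, remainder 0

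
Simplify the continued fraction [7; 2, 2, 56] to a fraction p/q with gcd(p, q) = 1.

Collapse the nested fraction from the inside out:
Start with 56.
2 + 1/(56/1) = 2 + 1/56 = 113/56
2 + 1/(113/56) = 2 + 56/113 = 282/113
7 + 1/(282/113) = 7 + 113/282 = 2087/282

2087/282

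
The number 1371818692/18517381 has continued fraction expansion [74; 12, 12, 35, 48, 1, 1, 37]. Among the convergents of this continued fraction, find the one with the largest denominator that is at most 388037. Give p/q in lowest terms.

18476833/249408

a_0 = 74: 74/1  (≤ bound)
a_1 = 12: 889/12  (≤ bound)
a_2 = 12: 10742/145  (≤ bound)
a_3 = 35: 376859/5087  (≤ bound)
a_4 = 48: 18099974/244321  (≤ bound)
a_5 = 1: 18476833/249408  (≤ bound)
a_6 = 1: 36576807/493729  (> 388037, stop)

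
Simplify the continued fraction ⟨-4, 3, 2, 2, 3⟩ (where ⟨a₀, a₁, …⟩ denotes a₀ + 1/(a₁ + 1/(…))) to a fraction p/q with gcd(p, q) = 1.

Collapse the nested fraction from the inside out:
Start with 3.
2 + 1/(3/1) = 2 + 1/3 = 7/3
2 + 1/(7/3) = 2 + 3/7 = 17/7
3 + 1/(17/7) = 3 + 7/17 = 58/17
-4 + 1/(58/17) = -4 + 17/58 = -215/58

-215/58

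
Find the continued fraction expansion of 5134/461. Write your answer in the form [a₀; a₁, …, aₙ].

Apply division with remainder until the remainder is 0:
⌊5134/461⌋ = 11, remainder 63
⌊461/63⌋ = 7, remainder 20
⌊63/20⌋ = 3, remainder 3
⌊20/3⌋ = 6, remainder 2
⌊3/2⌋ = 1, remainder 1
⌊2/1⌋ = 2, remainder 0

[11; 7, 3, 6, 1, 2]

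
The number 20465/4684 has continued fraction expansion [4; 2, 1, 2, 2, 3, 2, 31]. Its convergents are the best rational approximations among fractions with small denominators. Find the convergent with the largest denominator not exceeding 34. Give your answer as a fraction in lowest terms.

83/19

a_0 = 4: 4/1  (≤ bound)
a_1 = 2: 9/2  (≤ bound)
a_2 = 1: 13/3  (≤ bound)
a_3 = 2: 35/8  (≤ bound)
a_4 = 2: 83/19  (≤ bound)
a_5 = 3: 284/65  (> 34, stop)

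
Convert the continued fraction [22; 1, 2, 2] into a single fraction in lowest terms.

159/7

Use the convergent recurrence hₖ = aₖ·hₖ₋₁ + hₖ₋₂ (and likewise for the denominators kₖ):
a_0 = 22: 22/1
a_1 = 1: 23/1
a_2 = 2: 68/3
a_3 = 2: 159/7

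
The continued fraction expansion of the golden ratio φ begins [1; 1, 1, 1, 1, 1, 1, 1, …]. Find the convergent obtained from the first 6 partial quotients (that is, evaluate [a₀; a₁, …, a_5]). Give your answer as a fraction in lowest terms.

13/8

a_0 = 1: 1/1
a_1 = 1: 2/1
a_2 = 1: 3/2
a_3 = 1: 5/3
a_4 = 1: 8/5
a_5 = 1: 13/8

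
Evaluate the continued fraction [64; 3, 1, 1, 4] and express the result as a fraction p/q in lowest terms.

Build up convergents one term at a time:
a_0 = 64: 64/1
a_1 = 3: 193/3
a_2 = 1: 257/4
a_3 = 1: 450/7
a_4 = 4: 2057/32

2057/32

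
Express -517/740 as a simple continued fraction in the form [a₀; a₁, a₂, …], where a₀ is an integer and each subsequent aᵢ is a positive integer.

Run the Euclidean algorithm, recording each quotient:
-517 ÷ 740 → quotient -1, remainder 223
740 ÷ 223 → quotient 3, remainder 71
223 ÷ 71 → quotient 3, remainder 10
71 ÷ 10 → quotient 7, remainder 1
10 ÷ 1 → quotient 10, remainder 0

[-1; 3, 3, 7, 10]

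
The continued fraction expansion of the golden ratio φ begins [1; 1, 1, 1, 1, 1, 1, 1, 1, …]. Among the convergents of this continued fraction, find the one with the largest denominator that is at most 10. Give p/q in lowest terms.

13/8

List convergents until the denominator exceeds the bound:
a_0 = 1: 1/1  (≤ bound)
a_1 = 1: 2/1  (≤ bound)
a_2 = 1: 3/2  (≤ bound)
a_3 = 1: 5/3  (≤ bound)
a_4 = 1: 8/5  (≤ bound)
a_5 = 1: 13/8  (≤ bound)
a_6 = 1: 21/13  (> 10, stop)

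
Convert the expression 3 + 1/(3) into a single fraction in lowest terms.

Build up convergents one term at a time:
a_0 = 3: 3/1
a_1 = 3: 10/3

10/3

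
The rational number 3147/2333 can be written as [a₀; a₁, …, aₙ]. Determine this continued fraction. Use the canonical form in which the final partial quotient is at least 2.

Run the Euclidean algorithm, recording each quotient:
⌊3147/2333⌋ = 1, remainder 814
⌊2333/814⌋ = 2, remainder 705
⌊814/705⌋ = 1, remainder 109
⌊705/109⌋ = 6, remainder 51
⌊109/51⌋ = 2, remainder 7
⌊51/7⌋ = 7, remainder 2
⌊7/2⌋ = 3, remainder 1
⌊2/1⌋ = 2, remainder 0

[1; 2, 1, 6, 2, 7, 3, 2]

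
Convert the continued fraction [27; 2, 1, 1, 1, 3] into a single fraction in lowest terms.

Starting at the tail and folding back:
Start with 3.
1 + 1/(3/1) = 1 + 1/3 = 4/3
1 + 1/(4/3) = 1 + 3/4 = 7/4
1 + 1/(7/4) = 1 + 4/7 = 11/7
2 + 1/(11/7) = 2 + 7/11 = 29/11
27 + 1/(29/11) = 27 + 11/29 = 794/29

794/29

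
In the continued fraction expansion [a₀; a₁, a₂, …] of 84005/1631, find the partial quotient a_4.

Repeatedly divide and take the remainder:
84005 ÷ 1631 → quotient 51, remainder 824
1631 ÷ 824 → quotient 1, remainder 807
824 ÷ 807 → quotient 1, remainder 17
807 ÷ 17 → quotient 47, remainder 8
17 ÷ 8 → quotient 2, remainder 1

2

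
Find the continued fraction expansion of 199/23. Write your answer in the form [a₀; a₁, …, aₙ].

Repeatedly divide and take the remainder:
199 = 8·23 + 15, so a_0 = 8
23 = 1·15 + 8, so a_1 = 1
15 = 1·8 + 7, so a_2 = 1
8 = 1·7 + 1, so a_3 = 1
7 = 7·1 + 0, so a_4 = 7

[8; 1, 1, 1, 7]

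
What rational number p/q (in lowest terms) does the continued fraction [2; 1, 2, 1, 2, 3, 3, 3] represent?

1100/403

a_0 = 2: 2/1
a_1 = 1: 3/1
a_2 = 2: 8/3
a_3 = 1: 11/4
a_4 = 2: 30/11
a_5 = 3: 101/37
a_6 = 3: 333/122
a_7 = 3: 1100/403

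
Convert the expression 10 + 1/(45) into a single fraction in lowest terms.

Starting at the tail and folding back:
Start with 45.
10 + 1/(45/1) = 10 + 1/45 = 451/45

451/45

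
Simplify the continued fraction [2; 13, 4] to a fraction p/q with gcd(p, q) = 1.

Start with 4.
13 + 1/(4/1) = 13 + 1/4 = 53/4
2 + 1/(53/4) = 2 + 4/53 = 110/53

110/53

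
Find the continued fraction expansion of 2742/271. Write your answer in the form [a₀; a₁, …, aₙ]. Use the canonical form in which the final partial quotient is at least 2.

Apply division with remainder until the remainder is 0:
2742 ÷ 271 → quotient 10, remainder 32
271 ÷ 32 → quotient 8, remainder 15
32 ÷ 15 → quotient 2, remainder 2
15 ÷ 2 → quotient 7, remainder 1
2 ÷ 1 → quotient 2, remainder 0

[10; 8, 2, 7, 2]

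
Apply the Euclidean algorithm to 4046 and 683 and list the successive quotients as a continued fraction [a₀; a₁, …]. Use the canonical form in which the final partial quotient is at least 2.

[5; 1, 12, 7, 2, 3]

⌊4046/683⌋ = 5, remainder 631
⌊683/631⌋ = 1, remainder 52
⌊631/52⌋ = 12, remainder 7
⌊52/7⌋ = 7, remainder 3
⌊7/3⌋ = 2, remainder 1
⌊3/1⌋ = 3, remainder 0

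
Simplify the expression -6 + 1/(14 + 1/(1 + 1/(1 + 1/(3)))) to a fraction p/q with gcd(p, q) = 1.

-605/102

Build up convergents one term at a time:
a_0 = -6: -6/1
a_1 = 14: -83/14
a_2 = 1: -89/15
a_3 = 1: -172/29
a_4 = 3: -605/102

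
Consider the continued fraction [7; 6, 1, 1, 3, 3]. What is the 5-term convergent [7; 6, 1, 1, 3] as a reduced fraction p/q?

329/46

a_0 = 7: 7/1
a_1 = 6: 43/6
a_2 = 1: 50/7
a_3 = 1: 93/13
a_4 = 3: 329/46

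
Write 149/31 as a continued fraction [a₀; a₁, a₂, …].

[4; 1, 4, 6]

149 = 4·31 + 25, so a_0 = 4
31 = 1·25 + 6, so a_1 = 1
25 = 4·6 + 1, so a_2 = 4
6 = 6·1 + 0, so a_3 = 6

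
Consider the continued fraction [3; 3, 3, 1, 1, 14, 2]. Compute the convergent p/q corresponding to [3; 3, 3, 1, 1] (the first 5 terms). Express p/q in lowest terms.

Collapse the nested fraction from the inside out:
Start with 1.
1 + 1/(1/1) = 1 + 1/1 = 2/1
3 + 1/(2/1) = 3 + 1/2 = 7/2
3 + 1/(7/2) = 3 + 2/7 = 23/7
3 + 1/(23/7) = 3 + 7/23 = 76/23

76/23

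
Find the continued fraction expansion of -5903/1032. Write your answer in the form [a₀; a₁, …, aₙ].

[-6; 3, 1, 1, 3, 41]

Apply division with remainder until the remainder is 0:
⌊-5903/1032⌋ = -6, remainder 289
⌊1032/289⌋ = 3, remainder 165
⌊289/165⌋ = 1, remainder 124
⌊165/124⌋ = 1, remainder 41
⌊124/41⌋ = 3, remainder 1
⌊41/1⌋ = 41, remainder 0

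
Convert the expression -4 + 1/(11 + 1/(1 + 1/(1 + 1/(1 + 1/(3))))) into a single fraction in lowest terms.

-501/128

a_0 = -4: -4/1
a_1 = 11: -43/11
a_2 = 1: -47/12
a_3 = 1: -90/23
a_4 = 1: -137/35
a_5 = 3: -501/128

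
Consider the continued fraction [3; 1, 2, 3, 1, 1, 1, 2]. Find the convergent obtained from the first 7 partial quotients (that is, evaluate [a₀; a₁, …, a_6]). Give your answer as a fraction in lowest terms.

Start with 1.
1 + 1/(1/1) = 1 + 1/1 = 2/1
1 + 1/(2/1) = 1 + 1/2 = 3/2
3 + 1/(3/2) = 3 + 2/3 = 11/3
2 + 1/(11/3) = 2 + 3/11 = 25/11
1 + 1/(25/11) = 1 + 11/25 = 36/25
3 + 1/(36/25) = 3 + 25/36 = 133/36

133/36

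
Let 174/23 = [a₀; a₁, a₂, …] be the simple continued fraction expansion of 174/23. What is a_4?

3

⌊174/23⌋ = 7, remainder 13
⌊23/13⌋ = 1, remainder 10
⌊13/10⌋ = 1, remainder 3
⌊10/3⌋ = 3, remainder 1
⌊3/1⌋ = 3, remainder 0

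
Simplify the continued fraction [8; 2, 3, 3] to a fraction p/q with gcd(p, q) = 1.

194/23

Work from the innermost term outward:
Start with 3.
3 + 1/(3/1) = 3 + 1/3 = 10/3
2 + 1/(10/3) = 2 + 3/10 = 23/10
8 + 1/(23/10) = 8 + 10/23 = 194/23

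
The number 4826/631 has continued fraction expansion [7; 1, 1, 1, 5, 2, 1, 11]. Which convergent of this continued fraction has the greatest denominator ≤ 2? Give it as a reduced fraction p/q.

15/2

a_0 = 7: 7/1  (≤ bound)
a_1 = 1: 8/1  (≤ bound)
a_2 = 1: 15/2  (≤ bound)
a_3 = 1: 23/3  (> 2, stop)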